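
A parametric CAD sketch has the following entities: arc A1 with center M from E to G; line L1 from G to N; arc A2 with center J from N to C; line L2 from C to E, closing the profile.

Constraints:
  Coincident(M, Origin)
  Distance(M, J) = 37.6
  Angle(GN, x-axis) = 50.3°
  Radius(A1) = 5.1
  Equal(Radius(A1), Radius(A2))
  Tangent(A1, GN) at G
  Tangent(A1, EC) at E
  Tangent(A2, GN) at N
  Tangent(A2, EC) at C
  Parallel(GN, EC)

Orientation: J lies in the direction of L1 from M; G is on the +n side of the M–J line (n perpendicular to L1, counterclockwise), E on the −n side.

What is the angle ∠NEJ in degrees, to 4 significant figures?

7.453°

The slot axis is L1's direction at 50.3°, so u = (cos 50.3°, sin 50.3°) = (0.6388, 0.7694) and n = (−sin 50.3°, cos 50.3°) = (-0.7694, 0.6388). M is at the origin and J lies 37.6 along u from M, so J = 37.6·u = (24.02, 28.93). Tangency of A1 to both parallel lines with radius 5.1 puts G and E at M ± 5.1·n: G = (-3.924, 3.258), E = (3.924, -3.258). Equal radii place N and C the same way about J: N = J + 5.1·n = (20.09, 32.19), C = J − 5.1·n = (27.94, 25.67). Then cos ∠NEJ = EN·EJ / (|EN||EJ|), giving 7.453°.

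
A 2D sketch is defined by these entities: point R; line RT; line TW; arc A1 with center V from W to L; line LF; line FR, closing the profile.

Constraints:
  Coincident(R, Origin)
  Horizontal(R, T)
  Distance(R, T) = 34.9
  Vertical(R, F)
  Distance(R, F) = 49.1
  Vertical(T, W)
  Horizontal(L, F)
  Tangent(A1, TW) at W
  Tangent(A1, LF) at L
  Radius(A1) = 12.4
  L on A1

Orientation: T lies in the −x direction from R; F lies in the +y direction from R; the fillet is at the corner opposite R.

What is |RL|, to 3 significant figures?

54.0

R is at the origin; RT is horizontal with |RT| = 34.9 and T on the −x side, so T = (-34.9, 0.00). R and F share the same x with |RF| = 49.1 and F on the +y side, so F = (0.00, 49.1). The virtual corner opposite R is at (-34.9, 49.1). Since A1 is tangent to TW there, VW ⟂ TW and the tangent condition forces VL to be normal to LF, with radius 12.4, so the center V sits 12.4 in from both sides at V = (-22.5, 36.7). That places the tangent points at W = (-34.9, 36.7) on TW and L = (-22.5, 49.1) on LF. Then |RL| = |L − R| = 54.0.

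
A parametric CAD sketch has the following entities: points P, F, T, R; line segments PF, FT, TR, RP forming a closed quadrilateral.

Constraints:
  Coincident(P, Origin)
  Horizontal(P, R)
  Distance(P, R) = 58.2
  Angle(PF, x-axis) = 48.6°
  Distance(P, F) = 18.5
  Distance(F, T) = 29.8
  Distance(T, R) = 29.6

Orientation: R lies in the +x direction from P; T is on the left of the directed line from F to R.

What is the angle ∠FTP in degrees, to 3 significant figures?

11.2°

Checks: |FT| = 29.80 ✓; |TR| = 29.60 ✓.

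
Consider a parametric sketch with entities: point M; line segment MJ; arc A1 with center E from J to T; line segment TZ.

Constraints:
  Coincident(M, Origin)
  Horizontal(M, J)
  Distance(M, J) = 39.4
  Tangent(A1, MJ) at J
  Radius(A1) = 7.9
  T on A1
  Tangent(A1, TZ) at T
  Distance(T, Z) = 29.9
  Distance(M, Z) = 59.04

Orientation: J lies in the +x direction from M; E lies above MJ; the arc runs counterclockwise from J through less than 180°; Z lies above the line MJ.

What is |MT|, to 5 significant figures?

48.038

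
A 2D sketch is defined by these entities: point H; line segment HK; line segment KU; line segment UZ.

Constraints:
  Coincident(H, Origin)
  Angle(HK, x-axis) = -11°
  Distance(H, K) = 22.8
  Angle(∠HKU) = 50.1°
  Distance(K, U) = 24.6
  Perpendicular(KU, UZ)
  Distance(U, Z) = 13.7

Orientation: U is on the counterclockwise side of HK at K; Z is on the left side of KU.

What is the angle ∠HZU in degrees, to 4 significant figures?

110.8°

∠HKU = 50.1°, so KU runs at -11.0° + (180° − 50.1°) = 118.9° from the x-axis; with |KU| = 24.6, U = K + 24.6·(cos 118.9°, sin 118.9°) = (10.49, 17.19). The perpendicularity gives UZ at right angles to KU; with |UZ| = 13.7 on the left of KU, Z = U + 13.7·(-0.8755, -0.4833) = (-1.502, 10.57). Then cos ∠HZU = ZH·ZU / (|ZH||ZU|), giving 110.8°.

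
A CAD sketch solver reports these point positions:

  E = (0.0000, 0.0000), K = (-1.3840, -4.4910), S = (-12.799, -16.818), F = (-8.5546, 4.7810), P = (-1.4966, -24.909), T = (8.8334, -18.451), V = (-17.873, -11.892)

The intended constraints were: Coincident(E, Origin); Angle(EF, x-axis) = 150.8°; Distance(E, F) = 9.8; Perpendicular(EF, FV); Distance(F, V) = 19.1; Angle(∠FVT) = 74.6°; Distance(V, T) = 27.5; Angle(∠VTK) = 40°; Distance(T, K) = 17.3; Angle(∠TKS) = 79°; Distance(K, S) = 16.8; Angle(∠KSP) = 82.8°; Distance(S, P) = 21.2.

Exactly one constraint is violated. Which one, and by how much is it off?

Distance(S, P) = 21.2 — off by 7.30.

E = (0.00, 0.00) ✓; EF at 150.8° ✓; |EF| = 9.800 ✓; ∠(EF, FV) = 90.00° ✓; |FV| = 19.10 ✓; ∠FVT = 74.60° ✓; |VT| = 27.50 ✓; ∠VTK = 40.00° ✓; |TK| = 17.30 ✓; ∠TKS = 79.00° ✓; |KS| = 16.80 ✓; ∠KSP = 82.80° ✓; |SP| = 13.90 ✗.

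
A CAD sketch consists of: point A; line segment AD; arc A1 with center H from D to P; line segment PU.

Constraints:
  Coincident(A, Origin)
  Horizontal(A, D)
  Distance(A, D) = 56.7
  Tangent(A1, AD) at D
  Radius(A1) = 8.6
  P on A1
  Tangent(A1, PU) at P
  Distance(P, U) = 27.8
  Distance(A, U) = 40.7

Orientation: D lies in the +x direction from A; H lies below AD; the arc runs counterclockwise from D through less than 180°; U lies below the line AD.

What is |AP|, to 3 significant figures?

50.2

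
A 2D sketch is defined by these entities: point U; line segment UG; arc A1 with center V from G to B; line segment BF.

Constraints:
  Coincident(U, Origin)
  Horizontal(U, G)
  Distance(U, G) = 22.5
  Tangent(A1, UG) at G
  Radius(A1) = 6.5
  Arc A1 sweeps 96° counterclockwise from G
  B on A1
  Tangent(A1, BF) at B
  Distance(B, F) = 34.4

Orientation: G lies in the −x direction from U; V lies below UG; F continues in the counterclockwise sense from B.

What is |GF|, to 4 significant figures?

41.49

U is at the origin; UG is horizontal with |UG| = 22.5 and G on the −x side, so G = (-22.50, 0.000). Since A1 is tangent to UG there, VG ⟂ UG, so V = G + (0, -6.5) = (-22.50, -6.500). On A1, G sits at bearing 90° from V; a 96° counterclockwise sweep puts B at bearing 186°, so B = V + 6.5·(cos 186°, sin 186°) = (-28.96, -7.179). Since A1 is tangent to BF there, VB ⟂ BF, so BF runs along (−sin 186°, cos 186°); with |BF| = 34.4, F = (-25.37, -41.39). Then |GF| = |F − G| = 41.49.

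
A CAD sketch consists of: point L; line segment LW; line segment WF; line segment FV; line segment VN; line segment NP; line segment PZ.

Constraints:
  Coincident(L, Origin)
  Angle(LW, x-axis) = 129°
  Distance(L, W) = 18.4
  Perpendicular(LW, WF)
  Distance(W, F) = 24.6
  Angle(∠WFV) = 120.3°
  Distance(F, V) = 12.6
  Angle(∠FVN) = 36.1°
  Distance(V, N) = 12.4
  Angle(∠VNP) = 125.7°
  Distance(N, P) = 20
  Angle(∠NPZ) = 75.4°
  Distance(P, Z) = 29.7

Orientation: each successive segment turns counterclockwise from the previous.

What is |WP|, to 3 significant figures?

20.6

L is at the origin; LW runs at 129.0° with length 18.4, so W = (-11.6, 14.3). LW is perpendicular to WF, so WF runs at -141°; with |WF| = 24.6, F = (-30.7, -1.18). ∠WFV = 120.3° gives FV at -81.3° from the x-axis; with |FV| = 12.6, V = (-28.8, -13.6). ∠FVN = 36.1° gives VN at 62.6° from the x-axis; with |VN| = 12.4, N = (-23.1, -2.63). ∠VNP = 125.7° gives NP at 117° from the x-axis; with |NP| = 20.0, P = (-32.1, 15.2). Then |WP| = |P − W| = 20.6.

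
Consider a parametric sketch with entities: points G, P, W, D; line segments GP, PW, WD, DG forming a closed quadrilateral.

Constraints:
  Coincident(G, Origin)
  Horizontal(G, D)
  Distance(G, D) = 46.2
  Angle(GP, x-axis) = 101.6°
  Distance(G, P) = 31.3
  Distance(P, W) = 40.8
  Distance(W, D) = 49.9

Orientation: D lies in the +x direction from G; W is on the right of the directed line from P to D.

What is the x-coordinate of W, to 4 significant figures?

-2.692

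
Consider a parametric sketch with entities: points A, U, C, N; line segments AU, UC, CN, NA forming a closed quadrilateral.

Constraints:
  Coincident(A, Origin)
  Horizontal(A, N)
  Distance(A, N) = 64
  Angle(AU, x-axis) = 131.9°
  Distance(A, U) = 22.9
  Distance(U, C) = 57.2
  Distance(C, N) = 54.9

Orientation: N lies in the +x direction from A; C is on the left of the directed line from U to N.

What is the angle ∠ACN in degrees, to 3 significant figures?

69.6°

A is at the origin; AN is horizontal with |AN| = 64.0 and N in +x, so N = (64.0, 0). AU runs at 131.9° with |AU| = 22.9, so U = (-15.3, 17.0). C is determined by |UC| = 57.2 and |CN| = 54.9 together: it lies at the intersection of circle(U, 57.2) and circle(N, 54.9). With |UN| = 81.1, the foot of the radical line on UN is 42.1 from U and the perpendicular offset is √(57.2² − 42.1²) = 38.7. Taking the left-of-UN solution: C = (34.0, 46.0).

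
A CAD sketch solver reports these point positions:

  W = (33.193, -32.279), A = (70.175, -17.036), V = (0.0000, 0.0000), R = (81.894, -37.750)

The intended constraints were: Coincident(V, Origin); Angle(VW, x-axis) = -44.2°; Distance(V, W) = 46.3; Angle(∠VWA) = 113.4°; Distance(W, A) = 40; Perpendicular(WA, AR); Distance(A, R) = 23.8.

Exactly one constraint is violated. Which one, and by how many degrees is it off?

Perpendicular(WA, AR) — off by 7.10°.

V = (0.00, 0.00) ✓; VW at -44.20° ✓; |VW| = 46.30 ✓; ∠VWA = 113.4° ✓; |WA| = 40.00 ✓; ∠(WA, AR) = 82.90° ✗; |AR| = 23.80 ✓.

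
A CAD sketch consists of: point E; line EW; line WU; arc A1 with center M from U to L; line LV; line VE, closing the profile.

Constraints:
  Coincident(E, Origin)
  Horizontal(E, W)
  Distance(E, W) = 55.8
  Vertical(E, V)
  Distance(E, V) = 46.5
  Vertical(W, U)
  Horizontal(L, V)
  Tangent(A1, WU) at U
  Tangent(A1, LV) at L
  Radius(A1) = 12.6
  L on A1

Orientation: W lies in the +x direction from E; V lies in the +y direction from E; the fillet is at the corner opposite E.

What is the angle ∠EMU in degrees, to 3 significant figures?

142°

E is at the origin; EW is horizontal with |EW| = 55.8 and W on the +x side, so W = (55.8, 0.00). EV is vertical with |EV| = 46.5 and V on the +y side, so V = (0.00, 46.5). The virtual corner opposite E is at (55.8, 46.5). Tangency of A1 to WU means the radius MU is perpendicular to WU and A1 meets LV tangentially, so ML is at right angles to LV, with radius 12.6, so the center M sits 12.6 in from both sides at M = (43.2, 33.9). That places the tangent points at U = (55.8, 33.9) on WU and L = (43.2, 46.5) on LV. Then cos ∠EMU = ME·MU / (|ME||MU|), giving 142°.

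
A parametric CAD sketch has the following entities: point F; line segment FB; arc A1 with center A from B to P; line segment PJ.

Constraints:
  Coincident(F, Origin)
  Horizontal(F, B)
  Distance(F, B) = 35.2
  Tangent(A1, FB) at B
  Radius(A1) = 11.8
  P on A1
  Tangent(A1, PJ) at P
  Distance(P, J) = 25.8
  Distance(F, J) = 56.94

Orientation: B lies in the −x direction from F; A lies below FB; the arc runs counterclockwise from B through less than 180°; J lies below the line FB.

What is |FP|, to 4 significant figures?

48.88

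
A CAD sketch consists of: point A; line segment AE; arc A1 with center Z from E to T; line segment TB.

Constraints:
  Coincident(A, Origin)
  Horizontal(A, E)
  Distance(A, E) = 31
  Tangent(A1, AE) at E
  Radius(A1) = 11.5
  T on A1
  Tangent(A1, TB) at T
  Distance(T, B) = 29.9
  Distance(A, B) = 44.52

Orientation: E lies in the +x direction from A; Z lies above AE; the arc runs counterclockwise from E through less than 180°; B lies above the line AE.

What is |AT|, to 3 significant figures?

43.8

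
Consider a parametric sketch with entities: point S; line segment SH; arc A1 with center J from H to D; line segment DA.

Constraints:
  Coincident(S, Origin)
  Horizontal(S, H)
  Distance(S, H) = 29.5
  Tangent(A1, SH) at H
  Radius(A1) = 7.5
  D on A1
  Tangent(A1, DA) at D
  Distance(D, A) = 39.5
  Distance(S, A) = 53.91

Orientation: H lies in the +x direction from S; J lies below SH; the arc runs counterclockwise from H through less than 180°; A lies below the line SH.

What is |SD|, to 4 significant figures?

23.49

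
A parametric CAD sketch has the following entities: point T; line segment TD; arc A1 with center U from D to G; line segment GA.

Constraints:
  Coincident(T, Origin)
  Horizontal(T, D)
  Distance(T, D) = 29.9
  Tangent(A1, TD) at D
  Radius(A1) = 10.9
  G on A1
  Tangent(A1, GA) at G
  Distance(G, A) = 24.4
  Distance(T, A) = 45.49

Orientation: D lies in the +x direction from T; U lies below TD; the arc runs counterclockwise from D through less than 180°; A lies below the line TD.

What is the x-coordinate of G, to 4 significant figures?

19.40

T is at the origin; TD is horizontal with |TD| = 29.9 and D on the +x side, so D = (29.90, 0.000). Tangency of A1 to TD means the radius UD is perpendicular to TD, so U = D + (0, -10.9) = (29.90, -10.90). Since UG ⟂ GA (tangency), |UA| = √(10.9² + 24.4²) = 26.72 regardless of where G sits on A1. So A lies on both circle(T, 45.49) and circle(U, 26.72); the below-TD intersection is A = (25.99, -37.34). G is the foot of the tangent from A: G = (19.40, -13.84).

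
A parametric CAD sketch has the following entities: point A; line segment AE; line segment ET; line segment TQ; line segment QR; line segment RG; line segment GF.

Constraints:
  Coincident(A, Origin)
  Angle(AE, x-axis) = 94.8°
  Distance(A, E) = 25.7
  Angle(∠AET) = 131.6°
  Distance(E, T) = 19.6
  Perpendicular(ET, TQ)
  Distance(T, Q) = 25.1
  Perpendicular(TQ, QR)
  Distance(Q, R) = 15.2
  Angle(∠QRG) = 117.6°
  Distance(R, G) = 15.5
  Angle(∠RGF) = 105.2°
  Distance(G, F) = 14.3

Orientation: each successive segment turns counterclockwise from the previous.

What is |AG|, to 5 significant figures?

16.299

The perpendicularity gives QR at right angles to TQ, so QR runs at -36.800°; with |QR| = 15.2, R = (-20.709, 8.1472). ∠QRG = 117.6° gives RG at 25.600° from the x-axis; with |RG| = 15.5, G = (-6.7308, 14.845). Then |AG| = |G − A| = 16.299.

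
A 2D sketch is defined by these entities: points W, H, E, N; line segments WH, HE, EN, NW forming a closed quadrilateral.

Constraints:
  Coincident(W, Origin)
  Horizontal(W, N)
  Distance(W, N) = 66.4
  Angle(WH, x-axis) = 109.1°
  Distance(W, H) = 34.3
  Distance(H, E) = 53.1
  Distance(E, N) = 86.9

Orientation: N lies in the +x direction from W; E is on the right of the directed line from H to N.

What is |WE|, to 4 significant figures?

27.16

W is at the origin; WN is horizontal with |WN| = 66.4 and N in +x, so N = (66.4, 0). WH runs at 109.1° with |WH| = 34.3, so H = (-11.22, 32.41). E is determined by |HE| = 53.1 and |EN| = 86.9 together: it lies at the intersection of circle(H, 53.1) and circle(N, 86.9). With |HN| = 84.12, the foot of the radical line on HN is 13.93 from H and the perpendicular offset is √(53.1² − 13.93²) = 51.24. Taking the right-of-HN solution: E = (-18.11, -20.24).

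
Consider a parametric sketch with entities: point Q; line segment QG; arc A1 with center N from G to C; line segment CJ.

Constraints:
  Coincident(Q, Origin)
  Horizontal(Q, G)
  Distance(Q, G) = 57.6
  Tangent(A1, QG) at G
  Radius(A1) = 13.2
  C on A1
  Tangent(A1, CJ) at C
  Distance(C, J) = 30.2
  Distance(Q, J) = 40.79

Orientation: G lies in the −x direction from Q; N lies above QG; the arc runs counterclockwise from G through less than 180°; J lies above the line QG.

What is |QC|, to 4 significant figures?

47.44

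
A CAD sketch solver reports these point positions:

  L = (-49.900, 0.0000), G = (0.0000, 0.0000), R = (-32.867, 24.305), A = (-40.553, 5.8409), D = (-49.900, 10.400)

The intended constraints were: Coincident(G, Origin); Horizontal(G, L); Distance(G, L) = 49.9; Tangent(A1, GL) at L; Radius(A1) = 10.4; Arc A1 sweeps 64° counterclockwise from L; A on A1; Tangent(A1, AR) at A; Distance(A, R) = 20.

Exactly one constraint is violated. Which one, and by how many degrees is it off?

Tangent(A1, AR) at A — off by 3.40°.

G = (0.00, 0.00) ✓; G.y = 0.00, L.y = 0.00 ✓; |GL| = 49.90 ✓; ∠(DL, LG) = 90.00° ✓; |DL| = 10.40 ✓; bearing(D→A) − bearing(D→L) = 64.00° ✓; |DA| = 10.40 ✓; ∠(DA, AR) = 86.60° ✗; |AR| = 20.00 ✓.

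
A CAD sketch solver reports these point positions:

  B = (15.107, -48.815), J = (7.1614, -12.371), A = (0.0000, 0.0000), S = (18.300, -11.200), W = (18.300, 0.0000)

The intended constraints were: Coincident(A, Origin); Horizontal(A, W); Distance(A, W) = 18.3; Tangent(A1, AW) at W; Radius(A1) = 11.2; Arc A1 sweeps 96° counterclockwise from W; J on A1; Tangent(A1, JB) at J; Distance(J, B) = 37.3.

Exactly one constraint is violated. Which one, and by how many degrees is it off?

Tangent(A1, JB) at J — off by 6.30°.

A = (0.00, 0.00) ✓; A.y = 0.00, W.y = 0.00 ✓; |AW| = 18.30 ✓; ∠(SW, WA) = 90.00° ✓; |SW| = 11.20 ✓; bearing(S→J) − bearing(S→W) = 96.00° ✓; |SJ| = 11.20 ✓; ∠(SJ, JB) = 83.70° ✗; |JB| = 37.30 ✓.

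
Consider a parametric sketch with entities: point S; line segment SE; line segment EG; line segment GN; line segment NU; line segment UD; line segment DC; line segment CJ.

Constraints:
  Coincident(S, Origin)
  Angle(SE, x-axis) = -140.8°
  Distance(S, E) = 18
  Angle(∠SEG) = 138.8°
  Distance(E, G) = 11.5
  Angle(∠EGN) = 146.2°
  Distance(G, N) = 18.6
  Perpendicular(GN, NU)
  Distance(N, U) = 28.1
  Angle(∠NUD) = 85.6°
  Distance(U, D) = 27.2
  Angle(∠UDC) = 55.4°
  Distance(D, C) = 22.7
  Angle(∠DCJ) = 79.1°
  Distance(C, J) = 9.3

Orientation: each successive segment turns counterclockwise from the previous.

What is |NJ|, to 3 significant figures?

16.9

S is at the origin; SE runs at -140.8° with length 18.0, so E = (-13.9, -11.4). ∠SEG = 138.8° gives EG at -99.6° from the x-axis; with |EG| = 11.5, G = (-15.9, -22.7). ∠EGN = 146.2° gives GN at -65.8° from the x-axis; with |GN| = 18.6, N = (-8.24, -39.7). GN is perpendicular to NU, so NU runs at 24.2°; with |NU| = 28.1, U = (17.4, -28.2). ∠NUD = 85.6° gives UD at 119° from the x-axis; with |UD| = 27.2, D = (4.37, -4.28). ∠UDC = 55.4° gives DC at -117° from the x-axis; with |DC| = 22.7, C = (-5.87, -24.5). ∠DCJ = 79.1° gives CJ at -15.9° from the x-axis; with |CJ| = 9.3, J = (3.08, -27.1). Then |NJ| = |J − N| = 16.9.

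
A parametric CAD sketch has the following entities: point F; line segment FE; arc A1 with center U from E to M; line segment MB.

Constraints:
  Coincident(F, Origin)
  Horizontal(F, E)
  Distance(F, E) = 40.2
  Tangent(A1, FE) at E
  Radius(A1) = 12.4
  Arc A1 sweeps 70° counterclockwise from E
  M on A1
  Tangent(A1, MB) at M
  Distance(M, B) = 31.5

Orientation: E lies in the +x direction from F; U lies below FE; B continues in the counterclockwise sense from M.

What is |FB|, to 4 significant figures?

41.73

On A1, E sits at bearing 90° from U; a 70° counterclockwise sweep puts M at bearing 160°, so M = U + 12.4·(cos 160°, sin 160°) = (28.55, -8.159). A1 meets MB tangentially, so UM is at right angles to MB, so MB runs along (−sin 160°, cos 160°); with |MB| = 31.5, B = (17.77, -37.76). Then |FB| = |B − F| = 41.73.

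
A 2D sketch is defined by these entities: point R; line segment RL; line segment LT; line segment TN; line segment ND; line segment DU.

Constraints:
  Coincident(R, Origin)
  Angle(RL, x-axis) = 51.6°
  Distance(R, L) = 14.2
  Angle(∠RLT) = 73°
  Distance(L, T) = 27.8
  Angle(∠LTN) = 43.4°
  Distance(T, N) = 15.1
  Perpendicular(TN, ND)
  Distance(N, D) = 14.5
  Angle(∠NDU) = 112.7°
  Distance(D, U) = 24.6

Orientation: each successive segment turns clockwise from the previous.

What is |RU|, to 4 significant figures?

38.39

TN is perpendicular to ND, so ND runs at 78.00°; with |ND| = 14.5, D = (12.85, 5.568). ∠NDU = 112.7° gives DU at 10.70° from the x-axis; with |DU| = 24.6, U = (37.02, 10.14). Then |RU| = |U − R| = 38.39.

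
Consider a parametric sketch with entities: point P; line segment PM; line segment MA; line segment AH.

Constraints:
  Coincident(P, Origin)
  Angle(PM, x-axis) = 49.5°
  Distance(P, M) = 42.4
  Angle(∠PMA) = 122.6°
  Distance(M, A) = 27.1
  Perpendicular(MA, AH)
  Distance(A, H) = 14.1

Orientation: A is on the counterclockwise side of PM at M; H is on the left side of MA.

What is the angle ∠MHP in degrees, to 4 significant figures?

50.89°

P is at the origin; PM runs at 49.5° with length 42.4, so M = 42.4·(cos 49.5°, sin 49.5°) = (27.54, 32.24). ∠PMA = 122.6°, so MA runs at 49.5° + (180° − 122.6°) = 106.9° from the x-axis; with |MA| = 27.1, A = M + 27.1·(cos 106.9°, sin 106.9°) = (19.66, 58.17). The perpendicularity gives AH at right angles to MA; with |AH| = 14.1 on the left of MA, H = A + 14.1·(-0.9568, -0.2907) = (6.167, 54.07). Then cos ∠MHP = HM·HP / (|HM||HP|), giving 50.89°.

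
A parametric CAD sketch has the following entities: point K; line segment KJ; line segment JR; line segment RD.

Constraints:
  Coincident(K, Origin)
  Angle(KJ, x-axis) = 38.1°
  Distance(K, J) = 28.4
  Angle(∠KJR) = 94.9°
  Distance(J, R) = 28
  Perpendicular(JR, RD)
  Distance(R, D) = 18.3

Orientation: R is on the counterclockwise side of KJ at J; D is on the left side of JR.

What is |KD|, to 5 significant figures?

32.026

K is at the origin; KJ runs at 38.1° with length 28.4, so J = 28.4·(cos 38.1°, sin 38.1°) = (22.349, 17.524). ∠KJR = 94.9°, so JR runs at 38.1° + (180° − 94.9°) = 123.20° from the x-axis; with |JR| = 28.0, R = J + 28.0·(cos 123.20°, sin 123.20°) = (7.0172, 40.953). The perpendicularity gives RD at right angles to JR; with |RD| = 18.3 on the left of JR, D = R + 18.3·(-0.83676, -0.54756) = (-8.2956, 30.933). Then |KD| = |D − K| = 32.026.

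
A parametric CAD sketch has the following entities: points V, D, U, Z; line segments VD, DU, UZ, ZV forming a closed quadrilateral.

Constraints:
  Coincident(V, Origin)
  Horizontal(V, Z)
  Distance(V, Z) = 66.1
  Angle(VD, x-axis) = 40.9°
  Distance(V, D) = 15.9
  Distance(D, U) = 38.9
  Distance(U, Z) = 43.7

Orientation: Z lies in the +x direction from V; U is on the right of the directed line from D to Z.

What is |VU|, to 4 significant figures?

38.35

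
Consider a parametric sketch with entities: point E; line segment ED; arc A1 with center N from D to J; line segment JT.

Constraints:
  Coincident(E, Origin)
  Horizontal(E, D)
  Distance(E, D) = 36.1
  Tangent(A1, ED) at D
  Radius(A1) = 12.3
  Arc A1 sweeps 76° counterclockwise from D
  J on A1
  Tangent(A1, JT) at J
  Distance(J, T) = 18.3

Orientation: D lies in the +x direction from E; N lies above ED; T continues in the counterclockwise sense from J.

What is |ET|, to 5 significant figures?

59.039

E is at the origin; E and D share the same y with |ED| = 36.1 and D on the +x side, so D = (36.100, 0.0000). Tangency of A1 to ED means the radius ND is perpendicular to ED, so N = D + (0, 12.3) = (36.100, 12.300). On A1, D sits at bearing -90° from N; a 76° counterclockwise sweep puts J at bearing -14°, so J = N + 12.3·(cos -14°, sin -14°) = (48.035, 9.3244). The tangent condition forces NJ to be normal to JT, so JT runs along (−sin -14°, cos -14°); with |JT| = 18.3, T = (52.462, 27.081). Then |ET| = |T − E| = 59.039.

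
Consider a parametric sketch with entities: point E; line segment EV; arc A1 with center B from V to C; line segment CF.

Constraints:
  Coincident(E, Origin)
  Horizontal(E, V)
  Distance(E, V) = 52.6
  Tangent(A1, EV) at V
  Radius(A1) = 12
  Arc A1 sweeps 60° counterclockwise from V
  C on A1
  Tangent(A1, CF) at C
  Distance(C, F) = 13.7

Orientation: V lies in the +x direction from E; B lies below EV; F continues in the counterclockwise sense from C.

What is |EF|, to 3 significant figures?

39.6

E is at the origin; E and V share the same y with |EV| = 52.6 and V on the +x side, so V = (52.6, 0.00). A1 meets EV tangentially, so BV is at right angles to EV, so B = V + (0, -12) = (52.6, -12.0). On A1, V sits at bearing 90° from B; a 60° counterclockwise sweep puts C at bearing 150°, so C = B + 12.0·(cos 150°, sin 150°) = (42.2, -6.00). A1 meets CF tangentially, so BC is at right angles to CF, so CF runs along (−sin 150°, cos 150°); with |CF| = 13.7, F = (35.4, -17.9). Then |EF| = |F − E| = 39.6.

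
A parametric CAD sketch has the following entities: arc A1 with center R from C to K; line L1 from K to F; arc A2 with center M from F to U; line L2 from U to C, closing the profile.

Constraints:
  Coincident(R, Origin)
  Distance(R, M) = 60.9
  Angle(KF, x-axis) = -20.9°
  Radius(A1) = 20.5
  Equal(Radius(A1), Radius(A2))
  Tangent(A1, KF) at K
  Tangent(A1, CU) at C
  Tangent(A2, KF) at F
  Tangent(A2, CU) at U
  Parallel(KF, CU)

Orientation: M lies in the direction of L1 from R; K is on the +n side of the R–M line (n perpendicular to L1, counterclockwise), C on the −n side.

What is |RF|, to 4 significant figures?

64.26

Tangency of A1 to both parallel lines with radius 20.5 puts K and C at R ± 20.5·n: K = (7.313, 19.15), C = (-7.313, -19.15). Equal radii place F and U the same way about M: F = M + 20.5·n = (64.21, -2.574), U = M − 20.5·n = (49.58, -40.88). Then |RF| = |F − R| = 64.26.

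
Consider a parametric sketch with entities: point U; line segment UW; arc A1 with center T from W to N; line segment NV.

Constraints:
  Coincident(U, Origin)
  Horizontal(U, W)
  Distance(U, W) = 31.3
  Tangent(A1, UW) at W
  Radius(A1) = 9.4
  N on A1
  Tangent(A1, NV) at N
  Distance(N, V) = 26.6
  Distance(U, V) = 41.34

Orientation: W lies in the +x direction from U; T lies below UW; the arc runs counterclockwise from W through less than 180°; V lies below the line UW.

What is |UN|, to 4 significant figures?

23.71

Checks: |TN| = 9.400 ✓; ∠(TN, NV) = 90.00° ✓; |NV| = 26.60 ✓; |UV| = 41.34 ✓.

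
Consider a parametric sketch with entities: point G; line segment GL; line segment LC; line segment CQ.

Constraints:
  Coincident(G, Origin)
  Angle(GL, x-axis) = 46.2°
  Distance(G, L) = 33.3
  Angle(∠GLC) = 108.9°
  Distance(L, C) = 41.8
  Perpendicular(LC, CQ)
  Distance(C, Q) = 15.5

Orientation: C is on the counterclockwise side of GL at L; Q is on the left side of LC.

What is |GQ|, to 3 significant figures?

55.0

G is at the origin; GL runs at 46.2° with length 33.3, so L = 33.3·(cos 46.2°, sin 46.2°) = (23.0, 24.0). ∠GLC = 108.9°, so LC runs at 46.2° + (180° − 108.9°) = 117° from the x-axis; with |LC| = 41.8, C = L + 41.8·(cos 117°, sin 117°) = (3.88, 61.2). LC ⟂ CQ; with |CQ| = 15.5 on the left of LC, Q = C + 15.5·(-0.889, -0.459) = (-9.90, 54.1). Then |GQ| = |Q − G| = 55.0.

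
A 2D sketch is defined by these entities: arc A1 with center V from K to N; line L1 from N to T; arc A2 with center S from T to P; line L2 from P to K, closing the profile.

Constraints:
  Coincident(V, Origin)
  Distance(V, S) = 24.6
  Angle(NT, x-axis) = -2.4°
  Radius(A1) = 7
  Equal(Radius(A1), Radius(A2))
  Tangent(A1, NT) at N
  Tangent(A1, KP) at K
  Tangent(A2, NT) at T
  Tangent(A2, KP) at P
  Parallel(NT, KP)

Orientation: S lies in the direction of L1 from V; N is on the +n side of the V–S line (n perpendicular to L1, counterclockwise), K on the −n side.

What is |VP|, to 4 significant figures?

25.58

Tangency of A1 to both parallel lines with radius 7.0 puts N and K at V ± 7.0·n: N = (0.2931, 6.994), K = (-0.2931, -6.994). Equal radii place T and P the same way about S: T = S + 7.0·n = (24.87, 5.964), P = S − 7.0·n = (24.29, -8.024). Then |VP| = |P − V| = 25.58.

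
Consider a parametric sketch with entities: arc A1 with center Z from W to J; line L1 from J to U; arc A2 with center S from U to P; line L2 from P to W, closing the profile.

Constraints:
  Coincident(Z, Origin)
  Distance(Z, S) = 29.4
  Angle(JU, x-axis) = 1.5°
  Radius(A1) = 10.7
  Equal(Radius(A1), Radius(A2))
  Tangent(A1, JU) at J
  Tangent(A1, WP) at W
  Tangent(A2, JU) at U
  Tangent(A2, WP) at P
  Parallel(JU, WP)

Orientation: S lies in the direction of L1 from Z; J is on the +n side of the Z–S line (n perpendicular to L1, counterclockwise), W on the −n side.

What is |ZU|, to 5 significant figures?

31.287

Tangency of A1 to both parallel lines with radius 10.7 puts J and W at Z ± 10.7·n: J = (-0.28009, 10.696), W = (0.28009, -10.696). Equal radii place U and P the same way about S: U = S + 10.7·n = (29.110, 11.466), P = S − 10.7·n = (29.670, -9.9267). Then |ZU| = |U − Z| = 31.287.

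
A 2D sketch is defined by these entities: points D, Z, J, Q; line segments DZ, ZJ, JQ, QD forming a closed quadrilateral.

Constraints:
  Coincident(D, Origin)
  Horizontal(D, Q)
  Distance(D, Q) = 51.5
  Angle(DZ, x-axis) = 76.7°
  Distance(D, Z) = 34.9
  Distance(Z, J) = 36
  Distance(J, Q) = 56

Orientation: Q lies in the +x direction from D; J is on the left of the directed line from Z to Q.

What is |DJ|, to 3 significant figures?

66.1

D is at the origin; D and Q share the same y with |DQ| = 51.5 and Q in +x, so Q = (51.5, 0). DZ runs at 76.7° with |DZ| = 34.9, so Z = (8.03, 34.0). J is determined by |ZJ| = 36.0 and |JQ| = 56.0 together: it lies at the intersection of circle(Z, 36.0) and circle(Q, 56.0). With |ZQ| = 55.2, the foot of the radical line on ZQ is 10.9 from Z and the perpendicular offset is √(36.0² − 10.9²) = 34.3. Taking the left-of-ZQ solution: J = (37.7, 54.3).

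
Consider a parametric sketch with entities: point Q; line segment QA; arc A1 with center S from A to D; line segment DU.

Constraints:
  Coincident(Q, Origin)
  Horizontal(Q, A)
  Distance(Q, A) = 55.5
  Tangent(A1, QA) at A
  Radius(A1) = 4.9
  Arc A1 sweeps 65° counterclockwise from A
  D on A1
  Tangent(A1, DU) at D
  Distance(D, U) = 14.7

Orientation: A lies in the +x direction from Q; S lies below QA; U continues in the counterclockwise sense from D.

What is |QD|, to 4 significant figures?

51.14

Q is at the origin; Q and A share the same y with |QA| = 55.5 and A on the +x side, so A = (55.50, 0.000). A1 meets QA tangentially, so SA is at right angles to QA, so S = A + (0, -4.9) = (55.50, -4.900). On A1, A sits at bearing 90° from S; a 65° counterclockwise sweep puts D at bearing 155°, so D = S + 4.9·(cos 155°, sin 155°) = (51.06, -2.829). Then |QD| = |D − Q| = 51.14.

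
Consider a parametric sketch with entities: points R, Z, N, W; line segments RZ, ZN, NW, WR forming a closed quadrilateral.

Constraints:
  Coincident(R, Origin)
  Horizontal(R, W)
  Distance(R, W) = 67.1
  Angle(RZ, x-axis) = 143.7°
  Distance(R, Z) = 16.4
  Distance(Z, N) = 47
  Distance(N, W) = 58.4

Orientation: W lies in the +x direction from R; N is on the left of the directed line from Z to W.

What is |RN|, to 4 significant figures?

45.53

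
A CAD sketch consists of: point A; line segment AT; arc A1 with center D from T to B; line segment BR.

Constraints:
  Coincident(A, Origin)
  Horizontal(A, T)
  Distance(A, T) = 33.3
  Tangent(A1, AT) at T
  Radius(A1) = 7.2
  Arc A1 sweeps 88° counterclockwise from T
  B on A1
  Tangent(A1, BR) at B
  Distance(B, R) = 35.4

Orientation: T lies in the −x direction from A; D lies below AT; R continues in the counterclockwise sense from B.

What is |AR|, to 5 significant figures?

59.440

A is at the origin; A and T share the same y with |AT| = 33.3 and T on the −x side, so T = (-33.300, 0.0000). Tangency of A1 to AT means the radius DT is perpendicular to AT, so D = T + (0, -7.2) = (-33.300, -7.2000). On A1, T sits at bearing 90° from D; an 88° counterclockwise sweep puts B at bearing 178°, so B = D + 7.2·(cos 178°, sin 178°) = (-40.496, -6.9487). Tangency of A1 to BR means the radius DB is perpendicular to BR, so BR runs along (−sin 178°, cos 178°); with |BR| = 35.4, R = (-41.731, -42.327). Then |AR| = |R − A| = 59.440.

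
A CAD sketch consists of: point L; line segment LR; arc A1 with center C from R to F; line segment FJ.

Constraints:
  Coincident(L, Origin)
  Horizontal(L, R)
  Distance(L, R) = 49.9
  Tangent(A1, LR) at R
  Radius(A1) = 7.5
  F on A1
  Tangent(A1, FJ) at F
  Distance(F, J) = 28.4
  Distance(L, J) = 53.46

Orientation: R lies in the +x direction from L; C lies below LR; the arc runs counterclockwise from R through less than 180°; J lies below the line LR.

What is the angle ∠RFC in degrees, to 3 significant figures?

47.2°

L is at the origin; LR is horizontal with |LR| = 49.9 and R on the +x side, so R = (49.9, 0.00). Tangency of A1 to LR means the radius CR is perpendicular to LR, so C = R + (0, -7.5) = (49.9, -7.50). Since CF ⟂ FJ (tangency), |CJ| = √(7.5² + 28.4²) = 29.4 regardless of where F sits on A1. So J lies on both circle(L, 53.46) and circle(C, 29.4); the below-LR intersection is J = (40.2, -35.2). F is the foot of the tangent from J: F = (42.4, -6.92).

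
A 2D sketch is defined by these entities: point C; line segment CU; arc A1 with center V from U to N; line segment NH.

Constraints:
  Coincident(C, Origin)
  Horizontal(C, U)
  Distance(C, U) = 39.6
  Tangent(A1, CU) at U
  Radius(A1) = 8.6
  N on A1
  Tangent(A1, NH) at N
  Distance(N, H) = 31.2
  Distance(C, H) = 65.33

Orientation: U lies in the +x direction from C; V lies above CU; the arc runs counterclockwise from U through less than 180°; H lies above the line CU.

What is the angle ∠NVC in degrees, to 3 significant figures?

158°

Checks: C.y = 0.00, U.y = 0.00 ✓; |VN| = 8.600 ✓; ∠(VN, NH) = 90.00° ✓; |NH| = 31.20 ✓; |CH| = 65.33 ✓.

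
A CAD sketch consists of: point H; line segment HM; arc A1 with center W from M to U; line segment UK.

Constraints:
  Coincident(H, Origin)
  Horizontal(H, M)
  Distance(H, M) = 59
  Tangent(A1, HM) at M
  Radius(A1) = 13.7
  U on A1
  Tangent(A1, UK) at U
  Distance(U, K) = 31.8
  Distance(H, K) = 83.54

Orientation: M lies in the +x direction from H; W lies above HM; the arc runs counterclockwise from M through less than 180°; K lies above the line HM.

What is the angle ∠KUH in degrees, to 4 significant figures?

95.64°

H is at the origin; HM is horizontal with |HM| = 59.0 and M on the +x side, so M = (59.00, 0.000). A1 meets HM tangentially, so WM is at right angles to HM, so W = M + (0, 13.7) = (59.00, 13.70). Since WU ⟂ UK (tangency), |WK| = √(13.7² + 31.8²) = 34.63 regardless of where U sits on A1. So K lies on both circle(H, 83.54) and circle(W, 34.63); the above-HM intersection is K = (69.21, 46.79). U is the foot of the tangent from K: U = (72.62, 15.17).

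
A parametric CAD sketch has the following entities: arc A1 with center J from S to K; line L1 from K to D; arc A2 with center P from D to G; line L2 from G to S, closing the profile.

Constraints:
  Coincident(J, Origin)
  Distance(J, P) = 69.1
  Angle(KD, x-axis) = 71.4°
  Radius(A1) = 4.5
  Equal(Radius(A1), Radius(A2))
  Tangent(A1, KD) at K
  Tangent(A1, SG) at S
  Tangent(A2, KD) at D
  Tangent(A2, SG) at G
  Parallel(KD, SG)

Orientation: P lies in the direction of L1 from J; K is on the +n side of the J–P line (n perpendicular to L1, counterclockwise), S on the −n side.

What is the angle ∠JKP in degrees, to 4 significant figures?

86.27°

The slot axis is L1's direction at 71.4°, so u = (cos 71.4°, sin 71.4°) = (0.3190, 0.9478) and n = (−sin 71.4°, cos 71.4°) = (-0.9478, 0.3190). J is at the origin and P lies 69.1 along u from J, so P = 69.1·u = (22.04, 65.49). Tangency of A1 to both parallel lines with radius 4.5 puts K and S at J ± 4.5·n: K = (-4.265, 1.435), S = (4.265, -1.435). Then cos ∠JKP = KJ·KP / (|KJ||KP|), giving 86.27°.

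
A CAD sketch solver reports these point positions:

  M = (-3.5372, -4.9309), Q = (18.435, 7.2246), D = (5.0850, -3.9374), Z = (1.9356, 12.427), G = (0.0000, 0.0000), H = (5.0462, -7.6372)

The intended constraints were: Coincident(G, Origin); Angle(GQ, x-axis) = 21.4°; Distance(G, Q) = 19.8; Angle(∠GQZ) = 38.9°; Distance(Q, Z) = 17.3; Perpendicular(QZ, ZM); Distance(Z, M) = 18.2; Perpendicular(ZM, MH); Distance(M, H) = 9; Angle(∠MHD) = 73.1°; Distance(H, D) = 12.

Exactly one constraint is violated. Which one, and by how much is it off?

Distance(H, D) = 12 — off by 8.30.

G = (0.00, 0.00) ✓; GQ at 21.40° ✓; |GQ| = 19.80 ✓; ∠GQZ = 38.90° ✓; |QZ| = 17.30 ✓; ∠(QZ, ZM) = 90.00° ✓; |ZM| = 18.20 ✓; ∠(ZM, MH) = 90.00° ✓; |MH| = 9.000 ✓; ∠MHD = 73.10° ✓; |HD| = 3.700 ✗.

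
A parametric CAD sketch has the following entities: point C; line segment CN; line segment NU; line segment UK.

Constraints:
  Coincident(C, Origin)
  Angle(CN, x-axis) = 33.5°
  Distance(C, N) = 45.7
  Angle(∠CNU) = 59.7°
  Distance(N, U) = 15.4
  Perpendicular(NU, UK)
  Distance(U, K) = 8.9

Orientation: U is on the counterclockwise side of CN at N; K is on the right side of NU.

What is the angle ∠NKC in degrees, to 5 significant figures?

68.973°

C is at the origin; CN runs at 33.5° with length 45.7, so N = 45.7·(cos 33.5°, sin 33.5°) = (38.109, 25.224). ∠CNU = 59.7°, so NU runs at 33.5° + (180° − 59.7°) = 153.80° from the x-axis; with |NU| = 15.4, U = N + 15.4·(cos 153.80°, sin 153.80°) = (24.291, 32.023). NU ⟂ UK; with |UK| = 8.9 on the right of NU, K = U + 8.9·(0.44151, 0.89726) = (28.220, 40.008). Then cos ∠NKC = KN·KC / (|KN||KC|), giving 68.973°.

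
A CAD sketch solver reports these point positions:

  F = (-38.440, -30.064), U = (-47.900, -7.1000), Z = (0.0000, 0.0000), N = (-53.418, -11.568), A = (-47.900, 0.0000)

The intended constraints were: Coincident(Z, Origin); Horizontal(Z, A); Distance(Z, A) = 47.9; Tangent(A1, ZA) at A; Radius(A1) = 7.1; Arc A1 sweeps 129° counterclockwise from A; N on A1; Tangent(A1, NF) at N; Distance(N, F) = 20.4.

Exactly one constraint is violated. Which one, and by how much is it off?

Distance(N, F) = 20.4 — off by 3.40.

Z = (0.00, 0.00) ✓; Z.y = 0.00, A.y = 0.00 ✓; |ZA| = 47.90 ✓; ∠(UA, AZ) = 90.00° ✓; |UA| = 7.100 ✓; bearing(U→N) − bearing(U→A) = 129.0° ✓; |UN| = 7.100 ✓; ∠(UN, NF) = 90.00° ✓; |NF| = 23.80 ✗.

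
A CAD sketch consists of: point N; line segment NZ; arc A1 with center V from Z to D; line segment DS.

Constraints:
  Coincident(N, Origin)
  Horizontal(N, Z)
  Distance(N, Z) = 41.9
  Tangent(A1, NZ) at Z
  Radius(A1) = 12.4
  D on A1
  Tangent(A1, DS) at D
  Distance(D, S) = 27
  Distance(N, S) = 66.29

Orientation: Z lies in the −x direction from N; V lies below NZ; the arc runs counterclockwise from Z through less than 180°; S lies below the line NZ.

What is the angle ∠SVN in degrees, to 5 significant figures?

128.10°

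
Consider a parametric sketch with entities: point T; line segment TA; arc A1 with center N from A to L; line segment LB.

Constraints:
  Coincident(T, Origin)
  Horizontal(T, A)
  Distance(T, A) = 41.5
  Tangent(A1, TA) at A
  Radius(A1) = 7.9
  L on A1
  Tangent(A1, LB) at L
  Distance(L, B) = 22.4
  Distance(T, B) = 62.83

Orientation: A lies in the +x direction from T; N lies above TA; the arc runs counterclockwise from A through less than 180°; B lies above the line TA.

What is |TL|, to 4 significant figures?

49.03

T is at the origin; T and A share the same y with |TA| = 41.5 and A on the +x side, so A = (41.50, 0.000). The tangent condition forces NA to be normal to TA, so N = A + (0, 7.9) = (41.50, 7.900). Since NL ⟂ LB (tangency), |NB| = √(7.9² + 22.4²) = 23.75 regardless of where L sits on A1. So B lies on both circle(T, 62.83) and circle(N, 23.75); the above-TA intersection is B = (57.40, 25.54). L is the foot of the tangent from B: L = (48.79, 4.863).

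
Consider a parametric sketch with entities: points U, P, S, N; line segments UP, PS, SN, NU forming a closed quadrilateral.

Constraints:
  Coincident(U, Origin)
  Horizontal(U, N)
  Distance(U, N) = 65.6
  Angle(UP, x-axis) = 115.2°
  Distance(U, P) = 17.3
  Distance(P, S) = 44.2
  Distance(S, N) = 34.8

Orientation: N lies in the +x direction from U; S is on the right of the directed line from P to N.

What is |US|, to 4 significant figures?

31.82

Checks: |PS| = 44.20 ✓; |SN| = 34.80 ✓.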